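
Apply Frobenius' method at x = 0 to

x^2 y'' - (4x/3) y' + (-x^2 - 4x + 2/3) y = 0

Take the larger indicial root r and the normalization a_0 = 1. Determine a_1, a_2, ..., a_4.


Write in Frobenius form y'' + (p(x)/x) y' + (q(x)/x^2) y = 0:
  p(x) = -4/3,  q(x) = -x^2 - 4x + 2/3.
Indicial equation: r(r-1) + (-4/3) r + (2/3) = 0 -> roots r_1 = 2, r_2 = 1/3.
Take r = r_1 = 2. Let y(x) = x^r sum_{n>=0} a_n x^n with a_0 = 1.
Substitute y = x^r sum a_n x^n and match x^{r+n}. The recurrence is
  D(n) a_n - 4 a_{n-1} - 1 a_{n-2} = 0,  where D(n) = (r+n)(r+n-1) + (-4/3)(r+n) + (2/3).
  a_n = [4 a_{n-1} + 1 a_{n-2}] / D(n).
Since the indicial polynomial factors as (r - r_1)(r - r_2), D(n) = (r_1 + n - r_1)(r_1 + n - r_2) = n(n + 5/3).
Evaluating step by step (a_0 = 1):
  n = 1: D(1) = 1(1 + 5/3) = 8/3; numerator = 4(1) = 4; a_1 = (4)/(8/3) = 3/2
  n = 2: D(2) = 2(2 + 5/3) = 22/3; numerator = 4(3/2) + 1(1) = 7; a_2 = (7)/(22/3) = 21/22
  n = 3: D(3) = 3(3 + 5/3) = 14; numerator = 4(21/22) + 1(3/2) = 117/22; a_3 = (117/22)/(14) = 117/308
  n = 4: D(4) = 4(4 + 5/3) = 68/3; numerator = 4(117/308) + 1(21/22) = 381/154; a_4 = (381/154)/(68/3) = 1143/10472

r = 2; a_0 = 1; a_1 = 3/2; a_2 = 21/22; a_3 = 117/308; a_4 = 1143/10472


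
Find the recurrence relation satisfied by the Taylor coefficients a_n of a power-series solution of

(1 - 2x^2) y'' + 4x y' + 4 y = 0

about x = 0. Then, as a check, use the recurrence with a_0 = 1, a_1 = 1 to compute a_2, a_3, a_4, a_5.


Substitute y = sum_n a_n x^n.
(1 - 2 x^2) y'' contributes (n+2)(n+1) a_{n+2} - 2 n(n-1) a_n at x^n.
4 x y'(x) contributes 4 n a_n at x^n.
4 y(x) contributes 4 a_n at x^n.
Matching x^n: (n+2)(n+1) a_{n+2} + (-2 n(n-1) + 4 n + 4) a_n = 0.
Thus a_{n+2} = (2 n(n-1) - 4 n - 4) / ((n+1)(n+2)) * a_n.

Check with a_0 = 1, a_1 = 1 (apply the recurrence for n = 0, 1, 2, 3): a_0 = 1, a_1 = 1, a_2 = -2, a_3 = -4/3, a_4 = 4/3, a_5 = 4/15.

a_(n+2) = (2 n(n-1) - 4 n - 4) / ((n+1)(n+2)) * a_n; check: a_0 = 1, a_1 = 1, a_2 = -2, a_3 = -4/3, a_4 = 4/3, a_5 = 4/15


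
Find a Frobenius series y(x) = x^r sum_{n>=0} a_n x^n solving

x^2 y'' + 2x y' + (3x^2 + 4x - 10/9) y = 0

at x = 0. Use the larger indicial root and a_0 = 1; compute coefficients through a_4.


Write in Frobenius form y'' + (p(x)/x) y' + (q(x)/x^2) y = 0:
  p(x) = 2,  q(x) = 3x^2 + 4x - 10/9.
Indicial equation: r(r-1) + (2) r + (-10/9) = 0 -> roots r_1 = 2/3, r_2 = -5/3.
Take r = r_1 = 2/3. Let y(x) = x^r sum_{n>=0} a_n x^n with a_0 = 1.
Substitute y = x^r sum a_n x^n and match x^{r+n}. The recurrence is
  D(n) a_n + 4 a_{n-1} + 3 a_{n-2} = 0,  where D(n) = (r+n)(r+n-1) + (2)(r+n) + (-10/9).
  a_n = [-4 a_{n-1} - 3 a_{n-2}] / D(n).
Since the indicial polynomial factors as (r - r_1)(r - r_2), D(n) = (r_1 + n - r_1)(r_1 + n - r_2) = n(n + 7/3).
Evaluating step by step (a_0 = 1):
  n = 1: D(1) = 1(1 + 7/3) = 10/3; numerator = -4(1) = -4; a_1 = (-4)/(10/3) = -6/5
  n = 2: D(2) = 2(2 + 7/3) = 26/3; numerator = -4(-6/5) - 3(1) = 9/5; a_2 = (9/5)/(26/3) = 27/130
  n = 3: D(3) = 3(3 + 7/3) = 16; numerator = -4(27/130) - 3(-6/5) = 36/13; a_3 = (36/13)/(16) = 9/52
  n = 4: D(4) = 4(4 + 7/3) = 76/3; numerator = -4(9/52) - 3(27/130) = -171/130; a_4 = (-171/130)/(76/3) = -27/520

r = 2/3; a_0 = 1; a_1 = -6/5; a_2 = 27/130; a_3 = 9/52; a_4 = -27/520


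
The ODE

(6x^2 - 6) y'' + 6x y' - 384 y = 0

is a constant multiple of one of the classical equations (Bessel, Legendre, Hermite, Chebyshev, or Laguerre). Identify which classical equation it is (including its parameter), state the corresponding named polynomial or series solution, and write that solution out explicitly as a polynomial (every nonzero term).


All three coefficients share the factor -6; dividing through by -6 gives  (1 - x^2) y'' - x y' + 64 y = 0.
This matches the Chebyshev equation (1 - x^2) y'' - x y' + n^2 y = 0 (note the -x y' term, not -2x y') with n^2 = 64, so n = 8; the polynomial solution is T_8(x).
With y = sum_k a_k x^k, matching x^k gives (k+2)(k+1) a_{k+2} = (k^2 - n^2) a_k = (k - 8)(k + 8) a_k. The right side vanishes at k = 8, so the series with the parity of 8 terminates at degree 8.
Standard normalization: leading coefficient of T_n is 2^(n-1), so a_8 = 2^7 = 128. Work downward with a_k = (k+1)(k+2) a_{k+2} / ((k - 8)(k + 8)):
  a_6 = (7)(8)(128) / ((6 - 8)(6 + 8)) = 7168/(-28) = -256
  a_4 = (5)(6)(-256) / ((4 - 8)(4 + 8)) = -7680/(-48) = 160
  a_2 = (3)(4)(160) / ((2 - 8)(2 + 8)) = 1920/(-60) = -32
  a_0 = (1)(2)(-32) / ((0 - 8)(0 + 8)) = -64/(-64) = 1
Hence T_8(x) = 128 x^8 - 256 x^6 + 160 x^4 - 32 x^2 + 1.

T_8(x); series = 128 x^8 - 256 x^6 + 160 x^4 - 32 x^2 + 1


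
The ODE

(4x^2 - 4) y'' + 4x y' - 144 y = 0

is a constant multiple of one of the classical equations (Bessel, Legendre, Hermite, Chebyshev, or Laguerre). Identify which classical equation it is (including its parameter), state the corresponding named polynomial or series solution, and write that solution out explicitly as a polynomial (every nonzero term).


All three coefficients share the factor -4; dividing through by -4 gives  (1 - x^2) y'' - x y' + 36 y = 0.
This matches the Chebyshev equation (1 - x^2) y'' - x y' + n^2 y = 0 (note the -x y' term, not -2x y') with n^2 = 36, so n = 6; the polynomial solution is T_6(x).
With y = sum_k a_k x^k, matching x^k gives (k+2)(k+1) a_{k+2} = (k^2 - n^2) a_k = (k - 6)(k + 6) a_k. The right side vanishes at k = 6, so the series with the parity of 6 terminates at degree 6.
Standard normalization: leading coefficient of T_n is 2^(n-1), so a_6 = 2^5 = 32. Work downward with a_k = (k+1)(k+2) a_{k+2} / ((k - 6)(k + 6)):
  a_4 = (5)(6)(32) / ((4 - 6)(4 + 6)) = 960/(-20) = -48
  a_2 = (3)(4)(-48) / ((2 - 6)(2 + 6)) = -576/(-32) = 18
  a_0 = (1)(2)(18) / ((0 - 6)(0 + 6)) = 36/(-36) = -1
Hence T_6(x) = 32 x^6 - 48 x^4 + 18 x^2 - 1.

T_6(x); series = 32 x^6 - 48 x^4 + 18 x^2 - 1


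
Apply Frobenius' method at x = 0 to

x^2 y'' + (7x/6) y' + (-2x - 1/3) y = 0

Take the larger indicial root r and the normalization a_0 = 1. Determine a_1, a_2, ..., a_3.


Write in Frobenius form y'' + (p(x)/x) y' + (q(x)/x^2) y = 0:
  p(x) = 7/6,  q(x) = -2x - 1/3.
Indicial equation: r(r-1) + (7/6) r + (-1/3) = 0 -> roots r_1 = 1/2, r_2 = -2/3.
Take r = r_1 = 1/2. Let y(x) = x^r sum_{n>=0} a_n x^n with a_0 = 1.
Substitute y = x^r sum a_n x^n and match x^{r+n}. The recurrence is
  D(n) a_n - 2 a_{n-1} = 0,  where D(n) = (r+n)(r+n-1) + (7/6)(r+n) + (-1/3).
  a_n = 2 / D(n) * a_{n-1}.
Since the indicial polynomial factors as (r - r_1)(r - r_2), D(n) = (r_1 + n - r_1)(r_1 + n - r_2) = n(n + 7/6).
Evaluating step by step (a_0 = 1):
  n = 1: D(1) = 1(1 + 7/6) = 13/6; numerator = 2(1) = 2; a_1 = (2)/(13/6) = 12/13
  n = 2: D(2) = 2(2 + 7/6) = 19/3; numerator = 2(12/13) = 24/13; a_2 = (24/13)/(19/3) = 72/247
  n = 3: D(3) = 3(3 + 7/6) = 25/2; numerator = 2(72/247) = 144/247; a_3 = (144/247)/(25/2) = 288/6175

r = 1/2; a_0 = 1; a_1 = 12/13; a_2 = 72/247; a_3 = 288/6175


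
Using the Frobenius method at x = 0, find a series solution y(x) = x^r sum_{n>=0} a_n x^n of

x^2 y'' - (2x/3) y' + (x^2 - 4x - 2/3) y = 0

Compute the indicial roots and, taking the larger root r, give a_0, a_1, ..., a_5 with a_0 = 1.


Write in Frobenius form y'' + (p(x)/x) y' + (q(x)/x^2) y = 0:
  p(x) = -2/3,  q(x) = x^2 - 4x - 2/3.
Indicial equation: r(r-1) + (-2/3) r + (-2/3) = 0 -> roots r_1 = 2, r_2 = -1/3.
Take r = r_1 = 2. Let y(x) = x^r sum_{n>=0} a_n x^n with a_0 = 1.
Substitute y = x^r sum a_n x^n and match x^{r+n}. The recurrence is
  D(n) a_n - 4 a_{n-1} + 1 a_{n-2} = 0,  where D(n) = (r+n)(r+n-1) + (-2/3)(r+n) + (-2/3).
  a_n = [4 a_{n-1} - 1 a_{n-2}] / D(n).
Since the indicial polynomial factors as (r - r_1)(r - r_2), D(n) = (r_1 + n - r_1)(r_1 + n - r_2) = n(n + 7/3).
Evaluating step by step (a_0 = 1):
  n = 1: D(1) = 1(1 + 7/3) = 10/3; numerator = 4(1) = 4; a_1 = (4)/(10/3) = 6/5
  n = 2: D(2) = 2(2 + 7/3) = 26/3; numerator = 4(6/5) - 1(1) = 19/5; a_2 = (19/5)/(26/3) = 57/130
  n = 3: D(3) = 3(3 + 7/3) = 16; numerator = 4(57/130) - 1(6/5) = 36/65; a_3 = (36/65)/(16) = 9/260
  n = 4: D(4) = 4(4 + 7/3) = 76/3; numerator = 4(9/260) - 1(57/130) = -3/10; a_4 = (-3/10)/(76/3) = -9/760
  n = 5: D(5) = 5(5 + 7/3) = 110/3; numerator = 4(-9/760) - 1(9/260) = -81/988; a_5 = (-81/988)/(110/3) = -243/108680

r = 2; a_0 = 1; a_1 = 6/5; a_2 = 57/130; a_3 = 9/260; a_4 = -9/760; a_5 = -243/108680


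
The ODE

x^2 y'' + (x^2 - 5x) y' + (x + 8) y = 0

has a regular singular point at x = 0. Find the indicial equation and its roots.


Divide by x^2 to reach normal form y'' + P_1(x) y' + P_2(x) y = 0 with P_1(x) = 1 - 5/x and P_2(x) = 1/x + 8/x^2.
x = 0 is a singular point because the y'-coefficient 1 - 5/x has a pole at x = 0 and the y-coefficient 1/x + 8/x^2 has a pole at x = 0.
It is a regular singular point because x P_1(x) = p(x) = x - 5 and x^2 P_2(x) = q(x) = x + 8 are polynomials, hence analytic at x = 0.
p(0) = -5,  q(0) = 8.
Indicial equation: r(r-1) + p(0) r + q(0) = 0, i.e. r^2 + (p(0) - 1) r + q(0) = 0, i.e. r^2 - 6 r + 8 = 0.
Discriminant: (-6)^2 - 4(8) = 4, so r = (6 ± 2)/2.
Solving: r_1 = 4, r_2 = 2.

indicial: r^2 - 6 r + 8 = 0; roots r_1 = 4, r_2 = 2


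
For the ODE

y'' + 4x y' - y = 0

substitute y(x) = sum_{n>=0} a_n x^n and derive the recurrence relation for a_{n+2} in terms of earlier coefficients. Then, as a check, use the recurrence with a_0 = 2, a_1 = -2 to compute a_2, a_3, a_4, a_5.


Substitute y = sum_n a_n x^n.
y''(x) has coefficient (n+2)(n+1) a_{n+2} at x^n;
4 x y'(x) has coefficient 4 n a_n at x^n (shift);
-y(x) has coefficient -1 a_n at x^n.
Matching x^n: (n+2)(n+1) a_{n+2} + (4n - 1) a_n = 0.
Thus a_{n+2} = (-4n + 1) / ((n+1)(n+2)) * a_n.

Check with a_0 = 2, a_1 = -2 (apply the recurrence for n = 0, 1, 2, 3): a_0 = 2, a_1 = -2, a_2 = 1, a_3 = 1, a_4 = -7/12, a_5 = -11/20.

a_(n+2) = (-4n + 1) / ((n+1)(n+2)) * a_n; check: a_0 = 2, a_1 = -2, a_2 = 1, a_3 = 1, a_4 = -7/12, a_5 = -11/20


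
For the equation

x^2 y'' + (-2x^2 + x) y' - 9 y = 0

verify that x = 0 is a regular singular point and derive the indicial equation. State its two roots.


Divide by x^2 to reach normal form y'' + P_1(x) y' + P_2(x) y = 0 with P_1(x) = -2 + 1/x and P_2(x) = -9/x^2.
x = 0 is a singular point because the y'-coefficient -2 + 1/x has a pole at x = 0 and the y-coefficient -9/x^2 has a pole at x = 0.
It is a regular singular point because x P_1(x) = p(x) = 1 - 2x and x^2 P_2(x) = q(x) = -9 are polynomials, hence analytic at x = 0.
p(0) = 1,  q(0) = -9.
Indicial equation: r(r-1) + p(0) r + q(0) = 0, i.e. r^2 + (p(0) - 1) r + q(0) = 0, i.e. r^2 - 9 = 0.
Discriminant: (0)^2 - 4(-9) = 36, so r = (0 ± 6)/2.
Solving: r_1 = 3, r_2 = -3.

indicial: r^2 - 9 = 0; roots r_1 = 3, r_2 = -3


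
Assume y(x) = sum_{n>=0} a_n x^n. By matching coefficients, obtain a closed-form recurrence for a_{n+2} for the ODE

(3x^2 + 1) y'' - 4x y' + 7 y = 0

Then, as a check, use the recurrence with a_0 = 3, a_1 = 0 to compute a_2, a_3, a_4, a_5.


Substitute y = sum_n a_n x^n.
(1 + 3 x^2) y'' contributes (n+2)(n+1) a_{n+2} + 3 n(n-1) a_n at x^n.
-4 x y'(x) contributes -4 n a_n at x^n.
7 y(x) contributes 7 a_n at x^n.
Matching x^n: (n+2)(n+1) a_{n+2} + (3 n(n-1) - 4 n + 7) a_n = 0.
Thus a_{n+2} = (-3 n(n-1) + 4 n - 7) / ((n+1)(n+2)) * a_n.

Check with a_0 = 3, a_1 = 0 (apply the recurrence for n = 0, 1, 2, 3): a_0 = 3, a_1 = 0, a_2 = -21/2, a_3 = 0, a_4 = 35/8, a_5 = 0.

a_(n+2) = (-3 n(n-1) + 4 n - 7) / ((n+1)(n+2)) * a_n; check: a_0 = 3, a_1 = 0, a_2 = -21/2, a_3 = 0, a_4 = 35/8, a_5 = 0


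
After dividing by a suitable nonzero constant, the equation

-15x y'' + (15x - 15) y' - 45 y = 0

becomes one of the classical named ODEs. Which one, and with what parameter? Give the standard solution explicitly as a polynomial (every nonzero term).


All three coefficients share the factor -15; dividing through by -15 gives  x y'' + (1 - x) y' + 3 y = 0.
This matches the Laguerre equation x y'' + (1 - x) y' + n y = 0 with n = 3; the polynomial solution is L_3(x).
With y = sum_k a_k x^k, matching x^k gives (k+1)k a_{k+1} + (k+1) a_{k+1} - k a_k + n a_k = 0, i.e. (k+1)^2 a_{k+1} = (k - n) a_k = (k - 3) a_k. The right side vanishes at k = 3, so the series terminates at degree 3.
Standard normalization L_n(0) = 1 gives a_0 = 1. Work upward with a_{k+1} = (k - 3) a_k / (k+1)^2:
  a_1 = (0 - 3)(1) / 1^2 = -3/1 = -3
  a_2 = (1 - 3)(-3) / 2^2 = 6/4 = 3/2
  a_3 = (2 - 3)(3/2) / 3^2 = (-3/2)/9 = -1/6
Hence L_3(x) = -x^3/6 + 3 x^2/2 - 3 x + 1.

L_3(x); series = -x^3/6 + 3 x^2/2 - 3 x + 1


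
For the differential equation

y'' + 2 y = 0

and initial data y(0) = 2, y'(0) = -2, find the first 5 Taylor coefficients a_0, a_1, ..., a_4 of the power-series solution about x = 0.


Ansatz: y(x) = sum_{n>=0} a_n x^n, so y'(x) = sum_{n>=1} n a_n x^(n-1) and y''(x) = sum_{n>=2} n(n-1) a_n x^(n-2).
Substitute into P(x) y'' + Q(x) y' + R(x) y = 0 with P(x) = 1, Q(x) = 0, R(x) = 2, and match powers of x.
Initial conditions: a_0 = 2, a_1 = -2.
Setting the coefficient of each power of x to zero and solving order by order (substituting the coefficients already found):
  x^0: 2 a_2 + 2 a_0 = 0  ->  2 a_2 = -2 a_0 = -4  ->  a_2 = -2
  x^1: 6 a_3 + 2 a_1 = 0  ->  6 a_3 = -2 a_1 = 4  ->  a_3 = 2/3
  x^2: 12 a_4 + 2 a_2 = 0  ->  12 a_4 = -2 a_2 = 4  ->  a_4 = 1/3
Truncated series: y(x) = 2 - 2 x - 2 x^2 + (2/3) x^3 + (1/3) x^4 + O(x^5).

a_0 = 2; a_1 = -2; a_2 = -2; a_3 = 2/3; a_4 = 1/3


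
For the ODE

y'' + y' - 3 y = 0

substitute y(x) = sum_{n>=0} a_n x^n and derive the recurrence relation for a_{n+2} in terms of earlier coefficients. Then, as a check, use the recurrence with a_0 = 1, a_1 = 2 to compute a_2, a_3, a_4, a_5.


Substitute y = sum_n a_n x^n.
y''(x) has coefficient (n+2)(n+1) a_{n+2} at x^n;
y'(x) has coefficient (n+1) a_{n+1} at x^n;
-3 y(x) has coefficient -3 a_n at x^n.
Matching x^n: (n+2)(n+1) a_{n+2} + (n+1) a_{n+1} - 3 a_n = 0.
Thus a_{n+2} = [-(n+1) a_{n+1} + 3 a_n] / ((n+1)(n+2)).

Check with a_0 = 1, a_1 = 2 (apply the recurrence for n = 0, 1, 2, 3): a_0 = 1, a_1 = 2, a_2 = 1/2, a_3 = 5/6, a_4 = -1/12, a_5 = 17/120.

a_(n+2) = [-(n+1) a_(n+1) + 3 a_n] / ((n+1)(n+2)); check: a_0 = 1, a_1 = 2, a_2 = 1/2, a_3 = 5/6, a_4 = -1/12, a_5 = 17/120


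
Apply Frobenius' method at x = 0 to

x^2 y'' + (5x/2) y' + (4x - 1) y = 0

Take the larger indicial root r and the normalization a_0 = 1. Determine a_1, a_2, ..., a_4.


Write in Frobenius form y'' + (p(x)/x) y' + (q(x)/x^2) y = 0:
  p(x) = 5/2,  q(x) = 4x - 1.
Indicial equation: r(r-1) + (5/2) r + (-1) = 0 -> roots r_1 = 1/2, r_2 = -2.
Take r = r_1 = 1/2. Let y(x) = x^r sum_{n>=0} a_n x^n with a_0 = 1.
Substitute y = x^r sum a_n x^n and match x^{r+n}. The recurrence is
  D(n) a_n + 4 a_{n-1} = 0,  where D(n) = (r+n)(r+n-1) + (5/2)(r+n) + (-1).
  a_n = -4 / D(n) * a_{n-1}.
Since the indicial polynomial factors as (r - r_1)(r - r_2), D(n) = (r_1 + n - r_1)(r_1 + n - r_2) = n(n + 5/2).
Evaluating step by step (a_0 = 1):
  n = 1: D(1) = 1(1 + 5/2) = 7/2; numerator = -4(1) = -4; a_1 = (-4)/(7/2) = -8/7
  n = 2: D(2) = 2(2 + 5/2) = 9; numerator = -4(-8/7) = 32/7; a_2 = (32/7)/(9) = 32/63
  n = 3: D(3) = 3(3 + 5/2) = 33/2; numerator = -4(32/63) = -128/63; a_3 = (-128/63)/(33/2) = -256/2079
  n = 4: D(4) = 4(4 + 5/2) = 26; numerator = -4(-256/2079) = 1024/2079; a_4 = (1024/2079)/(26) = 512/27027

r = 1/2; a_0 = 1; a_1 = -8/7; a_2 = 32/63; a_3 = -256/2079; a_4 = 512/27027


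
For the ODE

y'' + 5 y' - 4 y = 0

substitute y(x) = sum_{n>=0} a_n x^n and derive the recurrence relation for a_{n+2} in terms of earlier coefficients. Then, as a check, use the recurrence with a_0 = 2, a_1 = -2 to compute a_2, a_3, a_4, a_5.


Substitute y = sum_n a_n x^n.
y''(x) has coefficient (n+2)(n+1) a_{n+2} at x^n;
5 y'(x) has coefficient 5 (n+1) a_{n+1} at x^n;
-4 y(x) has coefficient -4 a_n at x^n.
Matching x^n: (n+2)(n+1) a_{n+2} + 5 (n+1) a_{n+1} - 4 a_n = 0.
Thus a_{n+2} = [-5 (n+1) a_{n+1} + 4 a_n] / ((n+1)(n+2)).

Check with a_0 = 2, a_1 = -2 (apply the recurrence for n = 0, 1, 2, 3): a_0 = 2, a_1 = -2, a_2 = 9, a_3 = -49/3, a_4 = 281/12, a_5 = -1601/60.

a_(n+2) = [-5 (n+1) a_(n+1) + 4 a_n] / ((n+1)(n+2)); check: a_0 = 2, a_1 = -2, a_2 = 9, a_3 = -49/3, a_4 = 281/12, a_5 = -1601/60


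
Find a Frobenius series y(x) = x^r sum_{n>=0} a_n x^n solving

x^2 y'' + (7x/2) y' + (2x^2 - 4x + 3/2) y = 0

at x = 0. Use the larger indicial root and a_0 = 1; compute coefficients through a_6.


Write in Frobenius form y'' + (p(x)/x) y' + (q(x)/x^2) y = 0:
  p(x) = 7/2,  q(x) = 2x^2 - 4x + 3/2.
Indicial equation: r(r-1) + (7/2) r + (3/2) = 0 -> roots r_1 = -1, r_2 = -3/2.
Take r = r_1 = -1. Let y(x) = x^r sum_{n>=0} a_n x^n with a_0 = 1.
Substitute y = x^r sum a_n x^n and match x^{r+n}. The recurrence is
  D(n) a_n - 4 a_{n-1} + 2 a_{n-2} = 0,  where D(n) = (r+n)(r+n-1) + (7/2)(r+n) + (3/2).
  a_n = [4 a_{n-1} - 2 a_{n-2}] / D(n).
Since the indicial polynomial factors as (r - r_1)(r - r_2), D(n) = (r_1 + n - r_1)(r_1 + n - r_2) = n(n + 1/2).
Evaluating step by step (a_0 = 1):
  n = 1: D(1) = 1(1 + 1/2) = 3/2; numerator = 4(1) = 4; a_1 = (4)/(3/2) = 8/3
  n = 2: D(2) = 2(2 + 1/2) = 5; numerator = 4(8/3) - 2(1) = 26/3; a_2 = (26/3)/(5) = 26/15
  n = 3: D(3) = 3(3 + 1/2) = 21/2; numerator = 4(26/15) - 2(8/3) = 8/5; a_3 = (8/5)/(21/2) = 16/105
  n = 4: D(4) = 4(4 + 1/2) = 18; numerator = 4(16/105) - 2(26/15) = -20/7; a_4 = (-20/7)/(18) = -10/63
  n = 5: D(5) = 5(5 + 1/2) = 55/2; numerator = 4(-10/63) - 2(16/105) = -296/315; a_5 = (-296/315)/(55/2) = -592/17325
  n = 6: D(6) = 6(6 + 1/2) = 39; numerator = 4(-592/17325) - 2(-10/63) = 348/1925; a_6 = (348/1925)/(39) = 116/25025

r = -1; a_0 = 1; a_1 = 8/3; a_2 = 26/15; a_3 = 16/105; a_4 = -10/63; a_5 = -592/17325; a_6 = 116/25025


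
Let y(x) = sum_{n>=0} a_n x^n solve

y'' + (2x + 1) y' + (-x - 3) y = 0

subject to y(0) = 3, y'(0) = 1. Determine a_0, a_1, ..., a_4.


Ansatz: y(x) = sum_{n>=0} a_n x^n, so y'(x) = sum_{n>=1} n a_n x^(n-1) and y''(x) = sum_{n>=2} n(n-1) a_n x^(n-2).
Substitute into P(x) y'' + Q(x) y' + R(x) y = 0 with P(x) = 1, Q(x) = 2x + 1, R(x) = -x - 3, and match powers of x.
Initial conditions: a_0 = 3, a_1 = 1.
Setting the coefficient of each power of x to zero and solving order by order (substituting the coefficients already found):
  x^0: 2 a_2 + a_1 - 3 a_0 = 0  ->  2 a_2 = -a_1 + 3 a_0 = 8  ->  a_2 = 4
  x^1: 6 a_3 + 2 a_2 - a_1 - a_0 = 0  ->  6 a_3 = -2 a_2 + a_1 + a_0 = -4  ->  a_3 = -2/3
  x^2: 12 a_4 + 3 a_3 + a_2 - a_1 = 0  ->  12 a_4 = -3 a_3 - a_2 + a_1 = -1  ->  a_4 = -1/12
Truncated series: y(x) = 3 + x + 4 x^2 - (2/3) x^3 - (1/12) x^4 + O(x^5).

a_0 = 3; a_1 = 1; a_2 = 4; a_3 = -2/3; a_4 = -1/12


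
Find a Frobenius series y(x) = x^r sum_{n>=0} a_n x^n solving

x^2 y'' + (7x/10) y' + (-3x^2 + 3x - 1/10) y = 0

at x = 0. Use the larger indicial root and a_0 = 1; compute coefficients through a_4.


Write in Frobenius form y'' + (p(x)/x) y' + (q(x)/x^2) y = 0:
  p(x) = 7/10,  q(x) = -3x^2 + 3x - 1/10.
Indicial equation: r(r-1) + (7/10) r + (-1/10) = 0 -> roots r_1 = 1/2, r_2 = -1/5.
Take r = r_1 = 1/2. Let y(x) = x^r sum_{n>=0} a_n x^n with a_0 = 1.
Substitute y = x^r sum a_n x^n and match x^{r+n}. The recurrence is
  D(n) a_n + 3 a_{n-1} - 3 a_{n-2} = 0,  where D(n) = (r+n)(r+n-1) + (7/10)(r+n) + (-1/10).
  a_n = [-3 a_{n-1} + 3 a_{n-2}] / D(n).
Since the indicial polynomial factors as (r - r_1)(r - r_2), D(n) = (r_1 + n - r_1)(r_1 + n - r_2) = n(n + 7/10).
Evaluating step by step (a_0 = 1):
  n = 1: D(1) = 1(1 + 7/10) = 17/10; numerator = -3(1) = -3; a_1 = (-3)/(17/10) = -30/17
  n = 2: D(2) = 2(2 + 7/10) = 27/5; numerator = -3(-30/17) + 3(1) = 141/17; a_2 = (141/17)/(27/5) = 235/153
  n = 3: D(3) = 3(3 + 7/10) = 111/10; numerator = -3(235/153) + 3(-30/17) = -505/51; a_3 = (-505/51)/(111/10) = -5050/5661
  n = 4: D(4) = 4(4 + 7/10) = 94/5; numerator = -3(-5050/5661) + 3(235/153) = 13745/1887; a_4 = (13745/1887)/(94/5) = 68725/177378

r = 1/2; a_0 = 1; a_1 = -30/17; a_2 = 235/153; a_3 = -5050/5661; a_4 = 68725/177378


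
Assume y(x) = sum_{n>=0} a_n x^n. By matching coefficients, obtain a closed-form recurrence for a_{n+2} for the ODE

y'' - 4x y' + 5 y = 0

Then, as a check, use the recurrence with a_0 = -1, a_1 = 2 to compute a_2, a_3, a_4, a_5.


Substitute y = sum_n a_n x^n.
y''(x) has coefficient (n+2)(n+1) a_{n+2} at x^n;
-4 x y'(x) has coefficient -4 n a_n at x^n (shift);
5 y(x) has coefficient 5 a_n at x^n.
Matching x^n: (n+2)(n+1) a_{n+2} + (-4n + 5) a_n = 0.
Thus a_{n+2} = (4n - 5) / ((n+1)(n+2)) * a_n.

Check with a_0 = -1, a_1 = 2 (apply the recurrence for n = 0, 1, 2, 3): a_0 = -1, a_1 = 2, a_2 = 5/2, a_3 = -1/3, a_4 = 5/8, a_5 = -7/60.

a_(n+2) = (4n - 5) / ((n+1)(n+2)) * a_n; check: a_0 = -1, a_1 = 2, a_2 = 5/2, a_3 = -1/3, a_4 = 5/8, a_5 = -7/60


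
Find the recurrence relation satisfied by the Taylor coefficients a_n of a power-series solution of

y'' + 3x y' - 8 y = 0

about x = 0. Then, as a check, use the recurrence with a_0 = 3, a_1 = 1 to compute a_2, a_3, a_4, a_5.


Substitute y = sum_n a_n x^n.
y''(x) has coefficient (n+2)(n+1) a_{n+2} at x^n;
3 x y'(x) has coefficient 3 n a_n at x^n (shift);
-8 y(x) has coefficient -8 a_n at x^n.
Matching x^n: (n+2)(n+1) a_{n+2} + (3n - 8) a_n = 0.
Thus a_{n+2} = (-3n + 8) / ((n+1)(n+2)) * a_n.

Check with a_0 = 3, a_1 = 1 (apply the recurrence for n = 0, 1, 2, 3): a_0 = 3, a_1 = 1, a_2 = 12, a_3 = 5/6, a_4 = 2, a_5 = -1/24.

a_(n+2) = (-3n + 8) / ((n+1)(n+2)) * a_n; check: a_0 = 3, a_1 = 1, a_2 = 12, a_3 = 5/6, a_4 = 2, a_5 = -1/24


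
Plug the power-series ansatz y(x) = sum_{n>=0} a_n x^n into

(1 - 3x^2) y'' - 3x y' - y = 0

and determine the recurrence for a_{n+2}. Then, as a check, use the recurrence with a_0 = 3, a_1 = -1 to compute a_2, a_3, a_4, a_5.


Substitute y = sum_n a_n x^n.
(1 - 3 x^2) y'' contributes (n+2)(n+1) a_{n+2} - 3 n(n-1) a_n at x^n.
-3 x y'(x) contributes -3 n a_n at x^n.
-y(x) contributes -1 a_n at x^n.
Matching x^n: (n+2)(n+1) a_{n+2} + (-3 n(n-1) - 3 n - 1) a_n = 0.
Thus a_{n+2} = (3 n(n-1) + 3 n + 1) / ((n+1)(n+2)) * a_n.

Check with a_0 = 3, a_1 = -1 (apply the recurrence for n = 0, 1, 2, 3): a_0 = 3, a_1 = -1, a_2 = 3/2, a_3 = -2/3, a_4 = 13/8, a_5 = -14/15.

a_(n+2) = (3 n(n-1) + 3 n + 1) / ((n+1)(n+2)) * a_n; check: a_0 = 3, a_1 = -1, a_2 = 3/2, a_3 = -2/3, a_4 = 13/8, a_5 = -14/15


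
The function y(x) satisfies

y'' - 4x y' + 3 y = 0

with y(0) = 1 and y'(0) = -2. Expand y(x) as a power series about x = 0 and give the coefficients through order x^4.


Ansatz: y(x) = sum_{n>=0} a_n x^n, so y'(x) = sum_{n>=1} n a_n x^(n-1) and y''(x) = sum_{n>=2} n(n-1) a_n x^(n-2).
Substitute into P(x) y'' + Q(x) y' + R(x) y = 0 with P(x) = 1, Q(x) = -4x, R(x) = 3, and match powers of x.
Initial conditions: a_0 = 1, a_1 = -2.
Setting the coefficient of each power of x to zero and solving order by order (substituting the coefficients already found):
  x^0: 2 a_2 + 3 a_0 = 0  ->  2 a_2 = -3 a_0 = -3  ->  a_2 = -3/2
  x^1: 6 a_3 - a_1 = 0  ->  6 a_3 = a_1 = -2  ->  a_3 = -1/3
  x^2: 12 a_4 - 5 a_2 = 0  ->  12 a_4 = 5 a_2 = -15/2  ->  a_4 = -5/8
Truncated series: y(x) = 1 - 2 x - (3/2) x^2 - (1/3) x^3 - (5/8) x^4 + O(x^5).

a_0 = 1; a_1 = -2; a_2 = -3/2; a_3 = -1/3; a_4 = -5/8


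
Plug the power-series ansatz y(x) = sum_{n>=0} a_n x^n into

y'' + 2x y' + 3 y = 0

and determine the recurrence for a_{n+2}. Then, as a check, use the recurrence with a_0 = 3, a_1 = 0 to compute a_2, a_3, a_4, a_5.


Substitute y = sum_n a_n x^n.
y''(x) has coefficient (n+2)(n+1) a_{n+2} at x^n;
2 x y'(x) has coefficient 2 n a_n at x^n (shift);
3 y(x) has coefficient 3 a_n at x^n.
Matching x^n: (n+2)(n+1) a_{n+2} + (2n + 3) a_n = 0.
Thus a_{n+2} = (-2n - 3) / ((n+1)(n+2)) * a_n.

Check with a_0 = 3, a_1 = 0 (apply the recurrence for n = 0, 1, 2, 3): a_0 = 3, a_1 = 0, a_2 = -9/2, a_3 = 0, a_4 = 21/8, a_5 = 0.

a_(n+2) = (-2n - 3) / ((n+1)(n+2)) * a_n; check: a_0 = 3, a_1 = 0, a_2 = -9/2, a_3 = 0, a_4 = 21/8, a_5 = 0


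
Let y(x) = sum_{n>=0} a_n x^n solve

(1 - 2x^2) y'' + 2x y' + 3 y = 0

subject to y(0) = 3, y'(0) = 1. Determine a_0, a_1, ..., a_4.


Ansatz: y(x) = sum_{n>=0} a_n x^n, so y'(x) = sum_{n>=1} n a_n x^(n-1) and y''(x) = sum_{n>=2} n(n-1) a_n x^(n-2).
Substitute into P(x) y'' + Q(x) y' + R(x) y = 0 with P(x) = 1 - 2x^2, Q(x) = 2x, R(x) = 3, and match powers of x.
Initial conditions: a_0 = 3, a_1 = 1.
Setting the coefficient of each power of x to zero and solving order by order (substituting the coefficients already found):
  x^0: 2 a_2 + 3 a_0 = 0  ->  2 a_2 = -3 a_0 = -9  ->  a_2 = -9/2
  x^1: 6 a_3 + 5 a_1 = 0  ->  6 a_3 = -5 a_1 = -5  ->  a_3 = -5/6
  x^2: 12 a_4 + 3 a_2 = 0  ->  12 a_4 = -3 a_2 = 27/2  ->  a_4 = 9/8
Truncated series: y(x) = 3 + x - (9/2) x^2 - (5/6) x^3 + (9/8) x^4 + O(x^5).

a_0 = 3; a_1 = 1; a_2 = -9/2; a_3 = -5/6; a_4 = 9/8


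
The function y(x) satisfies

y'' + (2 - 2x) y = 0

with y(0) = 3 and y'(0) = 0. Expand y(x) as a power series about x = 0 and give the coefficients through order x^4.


Ansatz: y(x) = sum_{n>=0} a_n x^n, so y'(x) = sum_{n>=1} n a_n x^(n-1) and y''(x) = sum_{n>=2} n(n-1) a_n x^(n-2).
Substitute into P(x) y'' + Q(x) y' + R(x) y = 0 with P(x) = 1, Q(x) = 0, R(x) = 2 - 2x, and match powers of x.
Initial conditions: a_0 = 3, a_1 = 0.
Setting the coefficient of each power of x to zero and solving order by order (substituting the coefficients already found):
  x^0: 2 a_2 + 2 a_0 = 0  ->  2 a_2 = -2 a_0 = -6  ->  a_2 = -3
  x^1: 6 a_3 + 2 a_1 - 2 a_0 = 0  ->  6 a_3 = -2 a_1 + 2 a_0 = 6  ->  a_3 = 1
  x^2: 12 a_4 + 2 a_2 - 2 a_1 = 0  ->  12 a_4 = -2 a_2 + 2 a_1 = 6  ->  a_4 = 1/2
Truncated series: y(x) = 3 - 3 x^2 + x^3 + (1/2) x^4 + O(x^5).

a_0 = 3; a_1 = 0; a_2 = -3; a_3 = 1; a_4 = 1/2


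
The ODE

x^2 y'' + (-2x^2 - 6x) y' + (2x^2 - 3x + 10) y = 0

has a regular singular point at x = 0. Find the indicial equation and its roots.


Divide by x^2 to reach normal form y'' + P_1(x) y' + P_2(x) y = 0 with P_1(x) = -2 - 6/x and P_2(x) = 2 - 3/x + 10/x^2.
x = 0 is a singular point because the y'-coefficient -2 - 6/x has a pole at x = 0 and the y-coefficient 2 - 3/x + 10/x^2 has a pole at x = 0.
It is a regular singular point because x P_1(x) = p(x) = -2x - 6 and x^2 P_2(x) = q(x) = 2x^2 - 3x + 10 are polynomials, hence analytic at x = 0.
p(0) = -6,  q(0) = 10.
Indicial equation: r(r-1) + p(0) r + q(0) = 0, i.e. r^2 + (p(0) - 1) r + q(0) = 0, i.e. r^2 - 7 r + 10 = 0.
Discriminant: (-7)^2 - 4(10) = 9, so r = (7 ± 3)/2.
Solving: r_1 = 5, r_2 = 2.

indicial: r^2 - 7 r + 10 = 0; roots r_1 = 5, r_2 = 2


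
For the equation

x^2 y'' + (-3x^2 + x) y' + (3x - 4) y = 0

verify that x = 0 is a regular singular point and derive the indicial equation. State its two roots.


Divide by x^2 to reach normal form y'' + P_1(x) y' + P_2(x) y = 0 with P_1(x) = -3 + 1/x and P_2(x) = 3/x - 4/x^2.
x = 0 is a singular point because the y'-coefficient -3 + 1/x has a pole at x = 0 and the y-coefficient 3/x - 4/x^2 has a pole at x = 0.
It is a regular singular point because x P_1(x) = p(x) = 1 - 3x and x^2 P_2(x) = q(x) = 3x - 4 are polynomials, hence analytic at x = 0.
p(0) = 1,  q(0) = -4.
Indicial equation: r(r-1) + p(0) r + q(0) = 0, i.e. r^2 + (p(0) - 1) r + q(0) = 0, i.e. r^2 - 4 = 0.
Discriminant: (0)^2 - 4(-4) = 16, so r = (0 ± 4)/2.
Solving: r_1 = 2, r_2 = -2.

indicial: r^2 - 4 = 0; roots r_1 = 2, r_2 = -2


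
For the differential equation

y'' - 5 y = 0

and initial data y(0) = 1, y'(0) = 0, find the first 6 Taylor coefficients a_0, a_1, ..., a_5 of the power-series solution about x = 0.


Ansatz: y(x) = sum_{n>=0} a_n x^n, so y'(x) = sum_{n>=1} n a_n x^(n-1) and y''(x) = sum_{n>=2} n(n-1) a_n x^(n-2).
Substitute into P(x) y'' + Q(x) y' + R(x) y = 0 with P(x) = 1, Q(x) = 0, R(x) = -5, and match powers of x.
Initial conditions: a_0 = 1, a_1 = 0.
Setting the coefficient of each power of x to zero and solving order by order (substituting the coefficients already found):
  x^0: 2 a_2 - 5 a_0 = 0  ->  2 a_2 = 5 a_0 = 5  ->  a_2 = 5/2
  x^1: 6 a_3 - 5 a_1 = 0  ->  6 a_3 = 5 a_1 = 0  ->  a_3 = 0
  x^2: 12 a_4 - 5 a_2 = 0  ->  12 a_4 = 5 a_2 = 25/2  ->  a_4 = 25/24
  x^3: 20 a_5 - 5 a_3 = 0  ->  20 a_5 = 5 a_3 = 0  ->  a_5 = 0
Truncated series: y(x) = 1 + (5/2) x^2 + (25/24) x^4 + O(x^6).

a_0 = 1; a_1 = 0; a_2 = 5/2; a_3 = 0; a_4 = 25/24; a_5 = 0


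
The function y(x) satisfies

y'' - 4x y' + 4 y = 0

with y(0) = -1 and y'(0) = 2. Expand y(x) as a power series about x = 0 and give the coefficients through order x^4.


Ansatz: y(x) = sum_{n>=0} a_n x^n, so y'(x) = sum_{n>=1} n a_n x^(n-1) and y''(x) = sum_{n>=2} n(n-1) a_n x^(n-2).
Substitute into P(x) y'' + Q(x) y' + R(x) y = 0 with P(x) = 1, Q(x) = -4x, R(x) = 4, and match powers of x.
Initial conditions: a_0 = -1, a_1 = 2.
Setting the coefficient of each power of x to zero and solving order by order (substituting the coefficients already found):
  x^0: 2 a_2 + 4 a_0 = 0  ->  2 a_2 = -4 a_0 = 4  ->  a_2 = 2
  x^1: 6 a_3 = 0  ->  a_3 = 0
  x^2: 12 a_4 - 4 a_2 = 0  ->  12 a_4 = 4 a_2 = 8  ->  a_4 = 2/3
Truncated series: y(x) = -1 + 2 x + 2 x^2 + (2/3) x^4 + O(x^5).

a_0 = -1; a_1 = 2; a_2 = 2; a_3 = 0; a_4 = 2/3


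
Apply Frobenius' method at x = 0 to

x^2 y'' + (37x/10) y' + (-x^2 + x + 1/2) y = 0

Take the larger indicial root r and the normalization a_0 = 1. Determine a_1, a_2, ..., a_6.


Write in Frobenius form y'' + (p(x)/x) y' + (q(x)/x^2) y = 0:
  p(x) = 37/10,  q(x) = -x^2 + x + 1/2.
Indicial equation: r(r-1) + (37/10) r + (1/2) = 0 -> roots r_1 = -1/5, r_2 = -5/2.
Take r = r_1 = -1/5. Let y(x) = x^r sum_{n>=0} a_n x^n with a_0 = 1.
Substitute y = x^r sum a_n x^n and match x^{r+n}. The recurrence is
  D(n) a_n + 1 a_{n-1} - 1 a_{n-2} = 0,  where D(n) = (r+n)(r+n-1) + (37/10)(r+n) + (1/2).
  a_n = [-1 a_{n-1} + 1 a_{n-2}] / D(n).
Since the indicial polynomial factors as (r - r_1)(r - r_2), D(n) = (r_1 + n - r_1)(r_1 + n - r_2) = n(n + 23/10).
Evaluating step by step (a_0 = 1):
  n = 1: D(1) = 1(1 + 23/10) = 33/10; numerator = -1(1) = -1; a_1 = (-1)/(33/10) = -10/33
  n = 2: D(2) = 2(2 + 23/10) = 43/5; numerator = -1(-10/33) + 1(1) = 43/33; a_2 = (43/33)/(43/5) = 5/33
  n = 3: D(3) = 3(3 + 23/10) = 159/10; numerator = -1(5/33) + 1(-10/33) = -5/11; a_3 = (-5/11)/(159/10) = -50/1749
  n = 4: D(4) = 4(4 + 23/10) = 126/5; numerator = -1(-50/1749) + 1(5/33) = 105/583; a_4 = (105/583)/(126/5) = 25/3498
  n = 5: D(5) = 5(5 + 23/10) = 73/2; numerator = -1(25/3498) + 1(-50/1749) = -125/3498; a_5 = (-125/3498)/(73/2) = -125/127677
  n = 6: D(6) = 6(6 + 23/10) = 249/5; numerator = -1(-125/127677) + 1(25/3498) = 2075/255354; a_6 = (2075/255354)/(249/5) = 125/766062

r = -1/5; a_0 = 1; a_1 = -10/33; a_2 = 5/33; a_3 = -50/1749; a_4 = 25/3498; a_5 = -125/127677; a_6 = 125/766062


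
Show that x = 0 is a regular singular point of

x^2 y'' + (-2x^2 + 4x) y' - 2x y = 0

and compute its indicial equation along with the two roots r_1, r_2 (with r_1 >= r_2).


Divide by x^2 to reach normal form y'' + P_1(x) y' + P_2(x) y = 0 with P_1(x) = -2 + 4/x and P_2(x) = -2/x.
x = 0 is a singular point because the y'-coefficient -2 + 4/x has a pole at x = 0 and the y-coefficient -2/x has a pole at x = 0.
It is a regular singular point because x P_1(x) = p(x) = 4 - 2x and x^2 P_2(x) = q(x) = -2x are polynomials, hence analytic at x = 0.
p(0) = 4,  q(0) = 0.
Indicial equation: r(r-1) + p(0) r + q(0) = 0, i.e. r^2 + (p(0) - 1) r + q(0) = 0, i.e. r^2 + 3 r = 0.
Discriminant: (3)^2 - 4(0) = 9, so r = (-3 ± 3)/2.
Solving: r_1 = 0, r_2 = -3.

indicial: r^2 + 3 r = 0; roots r_1 = 0, r_2 = -3


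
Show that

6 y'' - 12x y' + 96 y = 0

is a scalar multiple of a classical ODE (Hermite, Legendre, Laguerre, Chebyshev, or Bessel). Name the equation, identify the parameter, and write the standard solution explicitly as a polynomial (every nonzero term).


All three coefficients share the factor 6; dividing through by 6 gives  y'' - 2x y' + 16 y = 0.
This matches the Hermite equation y'' - 2x y' + 2n y = 0 with 2n = 16, so n = 8; the polynomial solution is H_8(x).
With y = sum_k a_k x^k, matching x^k gives (k+2)(k+1) a_{k+2} = 2(k - n) a_k = 2(k - 8) a_k. The right side vanishes at k = 8, so the series with the parity of 8 terminates at degree 8.
Standard normalization: leading coefficient of H_n is 2^n, so a_8 = 2^8 = 256. Work downward with a_k = (k+1)(k+2) a_{k+2} / (2(k - n)):
  a_6 = (7)(8)(256) / (2(6 - 8)) = 14336/(-4) = -3584
  a_4 = (5)(6)(-3584) / (2(4 - 8)) = -107520/(-8) = 13440
  a_2 = (3)(4)(13440) / (2(2 - 8)) = 161280/(-12) = -13440
  a_0 = (1)(2)(-13440) / (2(0 - 8)) = -26880/(-16) = 1680
Hence H_8(x) = 256 x^8 - 3584 x^6 + 13440 x^4 - 13440 x^2 + 1680.

H_8(x); series = 256 x^8 - 3584 x^6 + 13440 x^4 - 13440 x^2 + 1680


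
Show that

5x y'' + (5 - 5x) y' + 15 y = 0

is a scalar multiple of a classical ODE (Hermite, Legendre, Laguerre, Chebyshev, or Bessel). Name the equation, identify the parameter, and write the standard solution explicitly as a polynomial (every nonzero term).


All three coefficients share the factor 5; dividing through by 5 gives  x y'' + (1 - x) y' + 3 y = 0.
This matches the Laguerre equation x y'' + (1 - x) y' + n y = 0 with n = 3; the polynomial solution is L_3(x).
With y = sum_k a_k x^k, matching x^k gives (k+1)k a_{k+1} + (k+1) a_{k+1} - k a_k + n a_k = 0, i.e. (k+1)^2 a_{k+1} = (k - n) a_k = (k - 3) a_k. The right side vanishes at k = 3, so the series terminates at degree 3.
Standard normalization L_n(0) = 1 gives a_0 = 1. Work upward with a_{k+1} = (k - 3) a_k / (k+1)^2:
  a_1 = (0 - 3)(1) / 1^2 = -3/1 = -3
  a_2 = (1 - 3)(-3) / 2^2 = 6/4 = 3/2
  a_3 = (2 - 3)(3/2) / 3^2 = (-3/2)/9 = -1/6
Hence L_3(x) = -x^3/6 + 3 x^2/2 - 3 x + 1.

L_3(x); series = -x^3/6 + 3 x^2/2 - 3 x + 1


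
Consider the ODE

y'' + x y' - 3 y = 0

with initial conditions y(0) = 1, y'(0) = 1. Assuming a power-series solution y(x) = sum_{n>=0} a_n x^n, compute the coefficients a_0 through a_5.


Ansatz: y(x) = sum_{n>=0} a_n x^n, so y'(x) = sum_{n>=1} n a_n x^(n-1) and y''(x) = sum_{n>=2} n(n-1) a_n x^(n-2).
Substitute into P(x) y'' + Q(x) y' + R(x) y = 0 with P(x) = 1, Q(x) = x, R(x) = -3, and match powers of x.
Initial conditions: a_0 = 1, a_1 = 1.
Setting the coefficient of each power of x to zero and solving order by order (substituting the coefficients already found):
  x^0: 2 a_2 - 3 a_0 = 0  ->  2 a_2 = 3 a_0 = 3  ->  a_2 = 3/2
  x^1: 6 a_3 - 2 a_1 = 0  ->  6 a_3 = 2 a_1 = 2  ->  a_3 = 1/3
  x^2: 12 a_4 - a_2 = 0  ->  12 a_4 = a_2 = 3/2  ->  a_4 = 1/8
  x^3: 20 a_5 = 0  ->  a_5 = 0
Truncated series: y(x) = 1 + x + (3/2) x^2 + (1/3) x^3 + (1/8) x^4 + O(x^6).

a_0 = 1; a_1 = 1; a_2 = 3/2; a_3 = 1/3; a_4 = 1/8; a_5 = 0


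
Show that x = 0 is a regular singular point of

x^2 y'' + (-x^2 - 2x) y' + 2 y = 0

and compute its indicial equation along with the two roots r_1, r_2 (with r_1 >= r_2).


Divide by x^2 to reach normal form y'' + P_1(x) y' + P_2(x) y = 0 with P_1(x) = -1 - 2/x and P_2(x) = 2/x^2.
x = 0 is a singular point because the y'-coefficient -1 - 2/x has a pole at x = 0 and the y-coefficient 2/x^2 has a pole at x = 0.
It is a regular singular point because x P_1(x) = p(x) = -x - 2 and x^2 P_2(x) = q(x) = 2 are polynomials, hence analytic at x = 0.
p(0) = -2,  q(0) = 2.
Indicial equation: r(r-1) + p(0) r + q(0) = 0, i.e. r^2 + (p(0) - 1) r + q(0) = 0, i.e. r^2 - 3 r + 2 = 0.
Discriminant: (-3)^2 - 4(2) = 1, so r = (3 ± 1)/2.
Solving: r_1 = 2, r_2 = 1.

indicial: r^2 - 3 r + 2 = 0; roots r_1 = 2, r_2 = 1


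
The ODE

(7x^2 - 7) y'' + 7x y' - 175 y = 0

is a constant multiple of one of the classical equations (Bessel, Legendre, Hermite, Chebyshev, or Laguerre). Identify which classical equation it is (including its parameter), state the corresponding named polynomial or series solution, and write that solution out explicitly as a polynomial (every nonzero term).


All three coefficients share the factor -7; dividing through by -7 gives  (1 - x^2) y'' - x y' + 25 y = 0.
This matches the Chebyshev equation (1 - x^2) y'' - x y' + n^2 y = 0 (note the -x y' term, not -2x y') with n^2 = 25, so n = 5; the polynomial solution is T_5(x).
With y = sum_k a_k x^k, matching x^k gives (k+2)(k+1) a_{k+2} = (k^2 - n^2) a_k = (k - 5)(k + 5) a_k. The right side vanishes at k = 5, so the series with the parity of 5 terminates at degree 5.
Standard normalization: leading coefficient of T_n is 2^(n-1), so a_5 = 2^4 = 16. Work downward with a_k = (k+1)(k+2) a_{k+2} / ((k - 5)(k + 5)):
  a_3 = (4)(5)(16) / ((3 - 5)(3 + 5)) = 320/(-16) = -20
  a_1 = (2)(3)(-20) / ((1 - 5)(1 + 5)) = -120/(-24) = 5
Hence T_5(x) = 16 x^5 - 20 x^3 + 5 x.

T_5(x); series = 16 x^5 - 20 x^3 + 5 x


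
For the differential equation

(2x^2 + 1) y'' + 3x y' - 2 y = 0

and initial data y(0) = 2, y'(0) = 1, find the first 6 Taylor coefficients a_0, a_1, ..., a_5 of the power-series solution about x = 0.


Ansatz: y(x) = sum_{n>=0} a_n x^n, so y'(x) = sum_{n>=1} n a_n x^(n-1) and y''(x) = sum_{n>=2} n(n-1) a_n x^(n-2).
Substitute into P(x) y'' + Q(x) y' + R(x) y = 0 with P(x) = 2x^2 + 1, Q(x) = 3x, R(x) = -2, and match powers of x.
Initial conditions: a_0 = 2, a_1 = 1.
Setting the coefficient of each power of x to zero and solving order by order (substituting the coefficients already found):
  x^0: 2 a_2 - 2 a_0 = 0  ->  2 a_2 = 2 a_0 = 4  ->  a_2 = 2
  x^1: 6 a_3 + a_1 = 0  ->  6 a_3 = -a_1 = -1  ->  a_3 = -1/6
  x^2: 12 a_4 + 8 a_2 = 0  ->  12 a_4 = -8 a_2 = -16  ->  a_4 = -4/3
  x^3: 20 a_5 + 19 a_3 = 0  ->  20 a_5 = -19 a_3 = 19/6  ->  a_5 = 19/120
Truncated series: y(x) = 2 + x + 2 x^2 - (1/6) x^3 - (4/3) x^4 + (19/120) x^5 + O(x^6).

a_0 = 2; a_1 = 1; a_2 = 2; a_3 = -1/6; a_4 = -4/3; a_5 = 19/120


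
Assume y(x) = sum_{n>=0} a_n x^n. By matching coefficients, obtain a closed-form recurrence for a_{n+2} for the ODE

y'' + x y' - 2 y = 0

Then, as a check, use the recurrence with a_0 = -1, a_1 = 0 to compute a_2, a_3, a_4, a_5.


Substitute y = sum_n a_n x^n.
y''(x) has coefficient (n+2)(n+1) a_{n+2} at x^n;
x y'(x) has coefficient n a_n at x^n (shift);
-2 y(x) has coefficient -2 a_n at x^n.
Matching x^n: (n+2)(n+1) a_{n+2} + (n - 2) a_n = 0.
Thus a_{n+2} = (-n + 2) / ((n+1)(n+2)) * a_n.

Check with a_0 = -1, a_1 = 0 (apply the recurrence for n = 0, 1, 2, 3): a_0 = -1, a_1 = 0, a_2 = -1, a_3 = 0, a_4 = 0, a_5 = 0.

a_(n+2) = (-n + 2) / ((n+1)(n+2)) * a_n; check: a_0 = -1, a_1 = 0, a_2 = -1, a_3 = 0, a_4 = 0, a_5 = 0


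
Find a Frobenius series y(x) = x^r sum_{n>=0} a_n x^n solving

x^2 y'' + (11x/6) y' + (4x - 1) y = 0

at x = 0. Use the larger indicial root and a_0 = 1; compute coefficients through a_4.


Write in Frobenius form y'' + (p(x)/x) y' + (q(x)/x^2) y = 0:
  p(x) = 11/6,  q(x) = 4x - 1.
Indicial equation: r(r-1) + (11/6) r + (-1) = 0 -> roots r_1 = 2/3, r_2 = -3/2.
Take r = r_1 = 2/3. Let y(x) = x^r sum_{n>=0} a_n x^n with a_0 = 1.
Substitute y = x^r sum a_n x^n and match x^{r+n}. The recurrence is
  D(n) a_n + 4 a_{n-1} = 0,  where D(n) = (r+n)(r+n-1) + (11/6)(r+n) + (-1).
  a_n = -4 / D(n) * a_{n-1}.
Since the indicial polynomial factors as (r - r_1)(r - r_2), D(n) = (r_1 + n - r_1)(r_1 + n - r_2) = n(n + 13/6).
Evaluating step by step (a_0 = 1):
  n = 1: D(1) = 1(1 + 13/6) = 19/6; numerator = -4(1) = -4; a_1 = (-4)/(19/6) = -24/19
  n = 2: D(2) = 2(2 + 13/6) = 25/3; numerator = -4(-24/19) = 96/19; a_2 = (96/19)/(25/3) = 288/475
  n = 3: D(3) = 3(3 + 13/6) = 31/2; numerator = -4(288/475) = -1152/475; a_3 = (-1152/475)/(31/2) = -2304/14725
  n = 4: D(4) = 4(4 + 13/6) = 74/3; numerator = -4(-2304/14725) = 9216/14725; a_4 = (9216/14725)/(74/3) = 13824/544825

r = 2/3; a_0 = 1; a_1 = -24/19; a_2 = 288/475; a_3 = -2304/14725; a_4 = 13824/544825


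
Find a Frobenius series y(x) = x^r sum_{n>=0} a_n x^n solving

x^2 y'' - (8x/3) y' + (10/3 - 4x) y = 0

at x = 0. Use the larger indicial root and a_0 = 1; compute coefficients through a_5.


Write in Frobenius form y'' + (p(x)/x) y' + (q(x)/x^2) y = 0:
  p(x) = -8/3,  q(x) = 10/3 - 4x.
Indicial equation: r(r-1) + (-8/3) r + (10/3) = 0 -> roots r_1 = 2, r_2 = 5/3.
Take r = r_1 = 2. Let y(x) = x^r sum_{n>=0} a_n x^n with a_0 = 1.
Substitute y = x^r sum a_n x^n and match x^{r+n}. The recurrence is
  D(n) a_n - 4 a_{n-1} = 0,  where D(n) = (r+n)(r+n-1) + (-8/3)(r+n) + (10/3).
  a_n = 4 / D(n) * a_{n-1}.
Since the indicial polynomial factors as (r - r_1)(r - r_2), D(n) = (r_1 + n - r_1)(r_1 + n - r_2) = n(n + 1/3).
Evaluating step by step (a_0 = 1):
  n = 1: D(1) = 1(1 + 1/3) = 4/3; numerator = 4(1) = 4; a_1 = (4)/(4/3) = 3
  n = 2: D(2) = 2(2 + 1/3) = 14/3; numerator = 4(3) = 12; a_2 = (12)/(14/3) = 18/7
  n = 3: D(3) = 3(3 + 1/3) = 10; numerator = 4(18/7) = 72/7; a_3 = (72/7)/(10) = 36/35
  n = 4: D(4) = 4(4 + 1/3) = 52/3; numerator = 4(36/35) = 144/35; a_4 = (144/35)/(52/3) = 108/455
  n = 5: D(5) = 5(5 + 1/3) = 80/3; numerator = 4(108/455) = 432/455; a_5 = (432/455)/(80/3) = 81/2275

r = 2; a_0 = 1; a_1 = 3; a_2 = 18/7; a_3 = 36/35; a_4 = 108/455; a_5 = 81/2275
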